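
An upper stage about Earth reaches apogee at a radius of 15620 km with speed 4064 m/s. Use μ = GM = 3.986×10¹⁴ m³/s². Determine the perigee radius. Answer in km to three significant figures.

perigee radius ≈ 7470 km

r_a = 1.562×10⁷ m.
Specific energy ε = v²/2 − μ/r = -1.726×10⁷ J/kg, so a = −μ/(2ε) = 1.155×10⁷ m.
The apsides satisfy r_p + r_a = 2a, so the perigee radius is 2a − r_a = 7.473×10⁶ m = 7473.2 km.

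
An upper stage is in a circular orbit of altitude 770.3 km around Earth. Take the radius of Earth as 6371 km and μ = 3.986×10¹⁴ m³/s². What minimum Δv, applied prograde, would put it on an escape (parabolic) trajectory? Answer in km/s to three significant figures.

Δv ≈ 3.09 km/s

r = 6371 + 770.3 = 7141.3 km = 7.1413×10⁶ m.
Circular speed v_c = √(μ/r) = 7471 m/s.
Escape speed v_esc = √(2μ/r) = √2 × v_c = 10570 m/s.
Δv = v_esc − v_c = 3095 m/s = 3.095 km/s.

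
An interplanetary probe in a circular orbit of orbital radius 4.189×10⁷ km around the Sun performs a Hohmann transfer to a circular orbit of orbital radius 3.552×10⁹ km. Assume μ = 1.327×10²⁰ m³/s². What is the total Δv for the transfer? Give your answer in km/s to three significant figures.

r₁ = 4.189×10⁷ km = 4.189×10¹⁰ m.
r₂ = 3.552×10⁹ km = 3.552×10¹² m.
Transfer ellipse a_t = (r₁ + r₂)/2 = 1.797×10¹² m.
At r₁: circular v_c1 = √(μ/r₁) = 56280 m/s; transfer-perihelion v_p = √[μ(2/r₁ − 1/a_t)] = 79130 m/s.
Δv₁ = v_p − v_c1 = 22850 m/s.
At r₂: circular v_c2 = √(μ/r₂) = 6112 m/s; transfer-aphelion v_a = √[μ(2/r₂ − 1/a_t)] = 933.2 m/s.
Δv₂ = v_c2 − v_a = 5179 m/s.
Total Δv = Δv₁ + Δv₂ = 28030 m/s = 28.03 km/s.

Δv_total ≈ 28.0 km/s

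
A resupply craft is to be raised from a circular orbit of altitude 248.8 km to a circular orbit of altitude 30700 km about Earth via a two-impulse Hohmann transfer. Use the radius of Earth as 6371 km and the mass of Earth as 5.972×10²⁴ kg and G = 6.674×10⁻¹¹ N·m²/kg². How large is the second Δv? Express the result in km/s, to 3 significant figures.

Δv ≈ 1.47 km/s

μ = GM = 6.674×10⁻¹¹ × 5.972×10²⁴ = 3.986×10¹⁴ m³/s².
r₁ = 6371 + 248.8 = 6619.8 km = 6.6198×10⁶ m.
r₂ = 6371 + 30700 = 37071 km = 3.7071×10⁷ m.
Transfer ellipse a_t = (r₁ + r₂)/2 = 2.185×10⁷ m.
At r₁: circular v_c1 = √(μ/r₁) = 7759 m/s; transfer-perigee v_p = √[μ(2/r₁ − 1/a_t)] = 10110 m/s.
At r₂: circular v_c2 = √(μ/r₂) = 3279 m/s; transfer-apogee v_a = √[μ(2/r₂ − 1/a_t)] = 1805 m/s.
Δv₂ = v_c2 − v_a = 1474 m/s.
= 1.474 km/s.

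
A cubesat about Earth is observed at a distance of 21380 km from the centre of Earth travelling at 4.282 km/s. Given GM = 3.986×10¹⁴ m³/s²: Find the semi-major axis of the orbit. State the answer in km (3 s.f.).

r = 2.138×10⁷ m.
Specific orbital energy ε = v²/2 − μ/r = (4282)²/2 − 3.986×10¹⁴/2.138×10⁷ = -9.476×10⁶ J/kg.
Since ε = −μ/(2a), a = −μ/(2ε) = 2.103×10⁷ m = 21032 km.

a ≈ 21000 km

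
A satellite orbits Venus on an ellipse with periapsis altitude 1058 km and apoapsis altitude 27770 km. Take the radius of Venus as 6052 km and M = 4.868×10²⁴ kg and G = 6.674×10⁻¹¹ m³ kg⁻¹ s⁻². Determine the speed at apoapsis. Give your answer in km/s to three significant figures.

μ = GM = 6.674×10⁻¹¹ × 4.868×10²⁴ = 3.249×10¹⁴ m³/s².
r_p = 6052 + 1058 = 7110.0 km = 7.1100×10⁶ m.
r_a = 6052 + 27770 = 33822 km = 3.3822×10⁷ m.
Semi-major axis a = (r_p + r_a)/2 = 20466 km = 2.047×10⁷ m.
Vis-viva: v² = μ(2/r − 1/a) = 3.249×10¹⁴ × (5.913×10⁻⁸ − 4.886×10⁻⁸) = 3.337×10⁶ m²/s².
v = 1827 m/s = 1.827 km/s.

v ≈ 1.83 km/s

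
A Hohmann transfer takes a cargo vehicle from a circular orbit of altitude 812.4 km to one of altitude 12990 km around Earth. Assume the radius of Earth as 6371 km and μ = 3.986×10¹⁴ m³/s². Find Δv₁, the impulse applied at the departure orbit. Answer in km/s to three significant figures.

r₁ = 6371 + 812.4 = 7183.4 km = 7.1834×10⁶ m.
r₂ = 6371 + 12990 = 19361 km = 1.9361×10⁷ m.
Transfer ellipse a_t = (r₁ + r₂)/2 = 1.327×10⁷ m.
At r₁: circular v_c1 = √(μ/r₁) = 7449 m/s; transfer-perigee v_p = √[μ(2/r₁ − 1/a_t)] = 8997 m/s.
Δv₁ = v_p − v_c1 = 1548 m/s.
= 1.548 km/s.

Δv ≈ 1.55 km/s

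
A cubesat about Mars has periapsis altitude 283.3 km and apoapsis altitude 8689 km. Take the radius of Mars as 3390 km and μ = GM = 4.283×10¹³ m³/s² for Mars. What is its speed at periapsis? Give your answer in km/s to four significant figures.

v ≈ 4.229 km/s

r_p = 3390 + 283.3 = 3673.3 km = 3.6733×10⁶ m.
r_a = 3390 + 8689 = 12079 km = 1.2079×10⁷ m.
Semi-major axis a = (r_p + r_a)/2 = 7876.1 km = 7.876×10⁶ m.
Vis-viva: v² = μ(2/r − 1/a) = 4.283×10¹³ × (5.445×10⁻⁷ − 1.270×10⁻⁷) = 1.788×10⁷ m²/s².
v = 4229 m/s = 4.229 km/s.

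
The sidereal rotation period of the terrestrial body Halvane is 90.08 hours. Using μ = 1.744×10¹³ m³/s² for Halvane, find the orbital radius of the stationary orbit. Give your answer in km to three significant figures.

r_sync ≈ 35900 km

T = 90.08 hours = 3.243×10⁵ s.
A synchronous orbit has period T, so by Kepler's third law a = (μT²/4π²)^(1/3).
μT²/4π² = 1.744×10¹³ × (3.243×10⁵)² / 39.48 = 4.646×10²² m³.
a = 3.595×10⁷ m = 35949 km.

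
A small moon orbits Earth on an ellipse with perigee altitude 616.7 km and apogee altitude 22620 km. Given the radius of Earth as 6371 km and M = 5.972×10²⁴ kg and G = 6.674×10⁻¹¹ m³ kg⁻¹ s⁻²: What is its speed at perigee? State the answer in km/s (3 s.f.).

μ = GM = 6.674×10⁻¹¹ × 5.972×10²⁴ = 3.986×10¹⁴ m³/s².
r_p = 6371 + 616.7 = 6987.7 km = 6.9877×10⁶ m.
r_a = 6371 + 22620 = 28991 km = 2.8991×10⁷ m.
Semi-major axis a = (r_p + r_a)/2 = 17989 km = 1.799×10⁷ m.
Vis-viva: v² = μ(2/r − 1/a) = 3.986×10¹⁴ × (2.862×10⁻⁷ − 5.559×10⁻⁸) = 9.192×10⁷ m²/s².
v = 9588 m/s = 9.588 km/s.

v ≈ 9.59 km/s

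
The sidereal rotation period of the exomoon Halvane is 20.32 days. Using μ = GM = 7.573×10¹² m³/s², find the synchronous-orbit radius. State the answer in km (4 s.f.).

T = 20.32 days = 1.756×10⁶ s.
A synchronous orbit has period T, so by Kepler's third law a = (μT²/4π²)^(1/3).
μT²/4π² = 7.573×10¹² × (1.756×10⁶)² / 39.48 = 5.913×10²³ m³.
a = 8.393×10⁷ m = 83932 km.

r_sync ≈ 83930 km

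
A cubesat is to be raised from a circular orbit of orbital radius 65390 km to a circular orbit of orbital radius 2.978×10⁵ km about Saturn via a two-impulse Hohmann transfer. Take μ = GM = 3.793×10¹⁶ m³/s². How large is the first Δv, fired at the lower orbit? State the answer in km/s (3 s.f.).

r₁ = 65390 km = 6.539×10⁷ m.
r₂ = 2.978×10⁵ km = 2.978×10⁸ m.
Transfer ellipse a_t = (r₁ + r₂)/2 = 1.816×10⁸ m.
At r₁: circular v_c1 = √(μ/r₁) = 24080 m/s; transfer-perikrone v_p = √[μ(2/r₁ − 1/a_t)] = 30840 m/s.
Δv₁ = v_p − v_c1 = 6758 m/s.
= 6.758 km/s.

Δv ≈ 6.76 km/s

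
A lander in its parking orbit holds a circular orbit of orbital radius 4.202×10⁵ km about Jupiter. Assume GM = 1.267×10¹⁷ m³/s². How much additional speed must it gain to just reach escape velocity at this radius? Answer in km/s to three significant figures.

Δv ≈ 7.19 km/s

r = 4.202×10⁵ km = 4.202×10⁸ m.
Circular speed v_c = √(μ/r) = 17360 m/s.
Escape speed v_esc = √(2μ/r) = √2 × v_c = 24560 m/s.
Δv = v_esc − v_c = 7193 m/s = 7.193 km/s.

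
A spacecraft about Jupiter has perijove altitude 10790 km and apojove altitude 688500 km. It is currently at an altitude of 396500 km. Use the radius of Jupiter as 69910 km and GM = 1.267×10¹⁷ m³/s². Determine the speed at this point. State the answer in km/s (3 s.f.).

v ≈ 15.5 km/s

r_p = 69910 + 10790 = 80700 km = 8.0700×10⁷ m.
r_a = 69910 + 688500 = 758410 km = 7.5841×10⁸ m.
r = 69910 + 396500 = 4.6641×10⁵ km = 4.664×10⁸ m.
Semi-major axis a = (r_p + r_a)/2 = 4.1956×10⁵ km = 4.196×10⁸ m.
Vis-viva: v² = μ(2/r − 1/a) = 1.267×10¹⁷ × (4.288×10⁻⁹ − 2.383×10⁻⁹) = 2.413×10⁸ m²/s².
v = 15530 m/s = 15.53 km/s.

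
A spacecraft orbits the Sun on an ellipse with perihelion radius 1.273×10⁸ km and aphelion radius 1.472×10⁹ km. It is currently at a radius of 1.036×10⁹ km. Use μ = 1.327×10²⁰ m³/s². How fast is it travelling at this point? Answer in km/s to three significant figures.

Semi-major axis a = (r_p + r_a)/2 = 7.9965×10⁸ km = 7.996×10¹¹ m.
Vis-viva: v² = μ(2/r − 1/a) = 1.327×10²⁰ × (1.931×10⁻¹² − 1.251×10⁻¹²) = 9.023×10⁷ m²/s².
v = 9499 m/s = 9.499 km/s.

v ≈ 9.50 km/s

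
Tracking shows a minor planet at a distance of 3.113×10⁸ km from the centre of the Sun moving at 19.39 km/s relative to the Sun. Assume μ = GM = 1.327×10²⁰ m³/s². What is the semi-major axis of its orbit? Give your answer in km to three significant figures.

r = 3.113×10¹¹ m.
Vis-viva rearranged: 1/a = 2/r − v²/μ = 6.425×10⁻¹² − 2.833×10⁻¹² = 3.591×10⁻¹² m⁻¹.
a = 2.784×10¹¹ m = 2.7844×10⁸ km.

a ≈ 2.78×10⁸ km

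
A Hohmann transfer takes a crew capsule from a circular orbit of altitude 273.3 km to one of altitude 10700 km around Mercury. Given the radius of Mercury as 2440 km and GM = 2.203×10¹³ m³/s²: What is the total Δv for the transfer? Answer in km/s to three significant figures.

r₁ = 2440 + 273.3 = 2713.3 km = 2.7133×10⁶ m.
r₂ = 2440 + 10700 = 13140 km = 1.3140×10⁷ m.
Transfer ellipse a_t = (r₁ + r₂)/2 = 7.927×10⁶ m.
At r₁: circular v_c1 = √(μ/r₁) = 2849 m/s; transfer-periherm v_p = √[μ(2/r₁ − 1/a_t)] = 3669 m/s.
Δv₁ = v_p − v_c1 = 819.3 m/s.
At r₂: circular v_c2 = √(μ/r₂) = 1295 m/s; transfer-apoherm v_a = √[μ(2/r₂ − 1/a_t)] = 757.6 m/s.
Δv₂ = v_c2 − v_a = 537.3 m/s.
Total Δv = Δv₁ + Δv₂ = 1357 m/s = 1.357 km/s.

Δv_total ≈ 1.36 km/s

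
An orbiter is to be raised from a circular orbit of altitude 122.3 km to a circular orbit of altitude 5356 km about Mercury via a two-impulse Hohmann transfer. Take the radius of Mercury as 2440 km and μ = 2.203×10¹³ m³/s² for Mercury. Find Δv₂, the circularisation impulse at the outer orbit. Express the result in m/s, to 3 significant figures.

r₁ = 2440 + 122.3 = 2562.3 km = 2.5623×10⁶ m.
r₂ = 2440 + 5356 = 7796.0 km = 7.7960×10⁶ m.
Transfer ellipse a_t = (r₁ + r₂)/2 = 5.179×10⁶ m.
At r₁: circular v_c1 = √(μ/r₁) = 2932 m/s; transfer-periherm v_p = √[μ(2/r₁ − 1/a_t)] = 3597 m/s.
At r₂: circular v_c2 = √(μ/r₂) = 1681 m/s; transfer-apoherm v_a = √[μ(2/r₂ − 1/a_t)] = 1182 m/s.
Δv₂ = v_c2 − v_a = 498.6 m/s.

Δv ≈ 499 m/s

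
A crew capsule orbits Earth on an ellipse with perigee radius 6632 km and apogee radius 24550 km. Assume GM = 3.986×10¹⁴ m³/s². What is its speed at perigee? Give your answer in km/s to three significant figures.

v ≈ 9.73 km/s

Semi-major axis a = (r_p + r_a)/2 = 15591 km = 1.559×10⁷ m.
Vis-viva: v² = μ(2/r − 1/a) = 3.986×10¹⁴ × (3.016×10⁻⁷ − 6.414×10⁻⁸) = 9.464×10⁷ m²/s².
v = 9728 m/s = 9.728 km/s.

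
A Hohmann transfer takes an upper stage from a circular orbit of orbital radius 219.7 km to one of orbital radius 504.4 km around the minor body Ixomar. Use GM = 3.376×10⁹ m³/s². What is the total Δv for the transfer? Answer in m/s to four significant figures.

Δv_total ≈ 40.44 m/s

r₁ = 219.7 km = 2.197×10⁵ m.
r₂ = 504.4 km = 5.044×10⁵ m.
Transfer ellipse a_t = (r₁ + r₂)/2 = 3.620×10⁵ m.
At r₁: circular v_c1 = √(μ/r₁) = 124.0 m/s; transfer-periapsis v_p = √[μ(2/r₁ − 1/a_t)] = 146.3 m/s.
Δv₁ = v_p − v_c1 = 22.35 m/s.
At r₂: circular v_c2 = √(μ/r₂) = 81.81 m/s; transfer-apoapsis v_a = √[μ(2/r₂ − 1/a_t)] = 63.73 m/s.
Δv₂ = v_c2 − v_a = 18.08 m/s.
Total Δv = Δv₁ + Δv₂ = 40.44 m/s.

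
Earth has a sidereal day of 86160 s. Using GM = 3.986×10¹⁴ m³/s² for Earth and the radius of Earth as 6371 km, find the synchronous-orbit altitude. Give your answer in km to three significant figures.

A synchronous orbit has period T, so by Kepler's third law a = (μT²/4π²)^(1/3).
μT²/4π² = 3.986×10¹⁴ × (8.616×10⁴)² / 39.48 = 7.495×10²² m³.
a = 4.216×10⁷ m = 42163 km.
Altitude h = a − R = 42163 − 6371 = 35792 km.

h_sync ≈ 35800 km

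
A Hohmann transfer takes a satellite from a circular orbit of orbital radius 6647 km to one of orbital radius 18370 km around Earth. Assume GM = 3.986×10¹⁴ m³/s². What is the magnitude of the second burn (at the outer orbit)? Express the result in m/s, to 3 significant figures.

Δv ≈ 1260 m/s

r₁ = 6647 km = 6.647×10⁶ m.
r₂ = 18370 km = 1.837×10⁷ m.
Transfer ellipse a_t = (r₁ + r₂)/2 = 1.251×10⁷ m.
At r₁: circular v_c1 = √(μ/r₁) = 7744 m/s; transfer-perigee v_p = √[μ(2/r₁ − 1/a_t)] = 9384 m/s.
At r₂: circular v_c2 = √(μ/r₂) = 4658 m/s; transfer-apogee v_a = √[μ(2/r₂ − 1/a_t)] = 3396 m/s.
Δv₂ = v_c2 − v_a = 1262 m/s.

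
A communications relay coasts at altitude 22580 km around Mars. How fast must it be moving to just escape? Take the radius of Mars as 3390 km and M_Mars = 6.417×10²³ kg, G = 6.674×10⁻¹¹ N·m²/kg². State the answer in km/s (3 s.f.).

v_esc ≈ 1.82 km/s

μ = GM = 6.674×10⁻¹¹ × 6.417×10²³ = 4.283×10¹³ m³/s².
r = 3390 + 22580 = 25970 km = 2.5970×10⁷ m.
Escape speed v_esc = √(2μ/r) = √(2 × 4.283×10¹³ / 2.597×10⁷) = √(3.298×10⁶) = 1816 m/s.
= 1.816 km/s.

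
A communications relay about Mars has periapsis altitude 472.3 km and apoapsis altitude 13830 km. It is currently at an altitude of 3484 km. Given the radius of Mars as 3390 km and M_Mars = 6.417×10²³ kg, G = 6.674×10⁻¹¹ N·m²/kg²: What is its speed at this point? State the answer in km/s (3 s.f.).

μ = GM = 6.674×10⁻¹¹ × 6.417×10²³ = 4.283×10¹³ m³/s².
r_p = 3390 + 472.3 = 3862.3 km = 3.8623×10⁶ m.
r_a = 3390 + 13830 = 17220 km = 1.7220×10⁷ m.
r = 3390 + 3484 = 6874.0 km = 6.874×10⁶ m.
Semi-major axis a = (r_p + r_a)/2 = 10541 km = 1.054×10⁷ m.
Vis-viva: v² = μ(2/r − 1/a) = 4.283×10¹³ × (2.910×10⁻⁷ − 9.487×10⁻⁸) = 8.398×10⁶ m²/s².
v = 2898 m/s = 2.898 km/s.

v ≈ 2.90 km/s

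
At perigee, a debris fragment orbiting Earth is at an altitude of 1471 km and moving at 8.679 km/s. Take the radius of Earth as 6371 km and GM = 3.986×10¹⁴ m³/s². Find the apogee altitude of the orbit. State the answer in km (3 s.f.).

r_p = 6371 + 1471 = 7842.0 km = 7.842×10⁶ m.
Specific energy ε = v²/2 − μ/r = -1.317×10⁷ J/kg, so a = −μ/(2ε) = 1.514×10⁷ m.
The apsides satisfy r_p + r_a = 2a, so the apogee radius is 2a − r_p = 2.243×10⁷ m = 22432 km.
Apogee altitude = 22432 − 6371 = 16061 km.

apogee altitude ≈ 16100 km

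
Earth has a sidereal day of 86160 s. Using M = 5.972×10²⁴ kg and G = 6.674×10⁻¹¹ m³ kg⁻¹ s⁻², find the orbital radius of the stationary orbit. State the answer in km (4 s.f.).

μ = GM = 6.674×10⁻¹¹ × 5.972×10²⁴ = 3.986×10¹⁴ m³/s².
A synchronous orbit has period T, so by Kepler's third law a = (μT²/4π²)^(1/3).
μT²/4π² = 3.986×10¹⁴ × (8.616×10⁴)² / 39.48 = 7.495×10²² m³.
a = 4.216×10⁷ m = 42162 km.

r_sync ≈ 42160 km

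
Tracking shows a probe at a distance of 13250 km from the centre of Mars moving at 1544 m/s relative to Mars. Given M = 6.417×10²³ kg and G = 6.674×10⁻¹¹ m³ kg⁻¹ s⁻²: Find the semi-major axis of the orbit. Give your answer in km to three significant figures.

μ = GM = 6.674×10⁻¹¹ × 6.417×10²³ = 4.283×10¹³ m³/s².
r = 1.325×10⁷ m.
Specific orbital energy ε = v²/2 − μ/r = (1544)²/2 − 4.283×10¹³/1.325×10⁷ = -2.040×10⁶ J/kg.
Since ε = −μ/(2a), a = −μ/(2ε) = 1.050×10⁷ m = 10495 km.

a ≈ 10500 km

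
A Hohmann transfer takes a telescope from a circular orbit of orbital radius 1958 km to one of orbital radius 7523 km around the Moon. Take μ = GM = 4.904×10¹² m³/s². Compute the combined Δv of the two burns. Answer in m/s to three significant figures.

r₁ = 1958 km = 1.958×10⁶ m.
r₂ = 7523 km = 7.523×10⁶ m.
Transfer ellipse a_t = (r₁ + r₂)/2 = 4.740×10⁶ m.
At r₁: circular v_c1 = √(μ/r₁) = 1583 m/s; transfer-perilune v_p = √[μ(2/r₁ − 1/a_t)] = 1994 m/s.
Δv₁ = v_p − v_c1 = 411.1 m/s.
At r₂: circular v_c2 = √(μ/r₂) = 807.4 m/s; transfer-apolune v_a = √[μ(2/r₂ − 1/a_t)] = 518.9 m/s.
Δv₂ = v_c2 − v_a = 288.5 m/s.
Total Δv = Δv₁ + Δv₂ = 699.6 m/s.

Δv_total ≈ 700 m/s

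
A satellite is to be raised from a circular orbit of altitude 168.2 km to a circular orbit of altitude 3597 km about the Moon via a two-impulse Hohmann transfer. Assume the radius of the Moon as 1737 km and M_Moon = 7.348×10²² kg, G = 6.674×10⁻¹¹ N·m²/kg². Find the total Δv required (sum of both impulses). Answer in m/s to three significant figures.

Δv_total ≈ 606 m/s

μ = GM = 6.674×10⁻¹¹ × 7.348×10²² = 4.904×10¹² m³/s².
r₁ = 1737 + 168.2 = 1905.2 km = 1.9052×10⁶ m.
r₂ = 1737 + 3597 = 5334.0 km = 5.3340×10⁶ m.
Transfer ellipse a_t = (r₁ + r₂)/2 = 3.620×10⁶ m.
At r₁: circular v_c1 = √(μ/r₁) = 1604 m/s; transfer-perilune v_p = √[μ(2/r₁ − 1/a_t)] = 1948 m/s.
Δv₁ = v_p − v_c1 = 343.2 m/s.
At r₂: circular v_c2 = √(μ/r₂) = 958.9 m/s; transfer-apolune v_a = √[μ(2/r₂ − 1/a_t)] = 695.7 m/s.
Δv₂ = v_c2 − v_a = 263.2 m/s.
Total Δv = Δv₁ + Δv₂ = 606.4 m/s.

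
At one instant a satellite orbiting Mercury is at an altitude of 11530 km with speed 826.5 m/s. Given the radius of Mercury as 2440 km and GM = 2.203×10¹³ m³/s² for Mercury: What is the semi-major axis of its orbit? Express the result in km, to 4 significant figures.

a ≈ 8916 km

r = 2440 + 11530 = 13970 km = 1.397×10⁷ m.
Vis-viva rearranged: 1/a = 2/r − v²/μ = 1.432×10⁻⁷ − 3.101×10⁻⁸ = 1.122×10⁻⁷ m⁻¹.
a = 8.916×10⁶ m = 8916.1 km.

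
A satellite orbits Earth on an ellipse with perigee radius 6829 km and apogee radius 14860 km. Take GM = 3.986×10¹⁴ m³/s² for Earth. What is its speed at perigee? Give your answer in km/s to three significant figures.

v ≈ 8.94 km/s

Semi-major axis a = (r_p + r_a)/2 = 10844 km = 1.084×10⁷ m.
Vis-viva: v² = μ(2/r − 1/a) = 3.986×10¹⁴ × (2.929×10⁻⁷ − 9.221×10⁻⁸) = 7.998×10⁷ m²/s².
v = 8943 m/s = 8.943 km/s.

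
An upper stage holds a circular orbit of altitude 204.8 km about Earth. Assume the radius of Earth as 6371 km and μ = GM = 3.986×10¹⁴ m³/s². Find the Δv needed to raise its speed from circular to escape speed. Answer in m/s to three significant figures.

r = 6371 + 204.8 = 6575.8 km = 6.5758×10⁶ m.
Circular speed v_c = √(μ/r) = 7786 m/s.
Escape speed v_esc = √(2μ/r) = √2 × v_c = 11010 m/s.
Δv = v_esc − v_c = 3225 m/s.

Δv ≈ 3220 m/s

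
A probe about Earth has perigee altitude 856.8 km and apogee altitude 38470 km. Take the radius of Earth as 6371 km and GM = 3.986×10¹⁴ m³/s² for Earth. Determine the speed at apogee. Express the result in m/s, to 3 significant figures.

r_p = 6371 + 856.8 = 7227.8 km = 7.2278×10⁶ m.
r_a = 6371 + 38470 = 44841 km = 4.4841×10⁷ m.
Semi-major axis a = (r_p + r_a)/2 = 26034 km = 2.603×10⁷ m.
Vis-viva: v² = μ(2/r − 1/a) = 3.986×10¹⁴ × (4.460×10⁻⁸ − 3.841×10⁻⁸) = 2.468×10⁶ m²/s².
v = 1571 m/s.

v ≈ 1570 m/s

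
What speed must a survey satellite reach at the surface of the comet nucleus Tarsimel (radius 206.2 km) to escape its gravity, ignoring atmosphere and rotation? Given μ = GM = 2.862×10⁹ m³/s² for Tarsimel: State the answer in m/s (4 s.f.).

r = R = 2.062×10⁵ m.
Escape speed v_esc = √(2μ/r) = √(2 × 2.862×10⁹ / 2.062×10⁵) = √(2.776×10⁴) = 166.6 m/s.

v_esc ≈ 166.6 m/s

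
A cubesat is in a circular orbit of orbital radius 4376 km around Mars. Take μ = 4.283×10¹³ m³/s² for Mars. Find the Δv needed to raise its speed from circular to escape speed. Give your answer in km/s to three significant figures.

r = 4376 km = 4.376×10⁶ m.
Circular speed v_c = √(μ/r) = 3128 m/s.
Escape speed v_esc = √(2μ/r) = √2 × v_c = 4424 m/s.
Δv = v_esc − v_c = 1296 m/s = 1.296 km/s.

Δv ≈ 1.30 km/s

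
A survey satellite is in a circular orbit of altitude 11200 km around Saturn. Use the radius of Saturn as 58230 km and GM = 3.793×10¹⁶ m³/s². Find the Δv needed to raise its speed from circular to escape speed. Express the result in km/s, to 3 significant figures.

Δv ≈ 9.68 km/s

r = 58230 + 11200 = 69430 km = 6.9430×10⁷ m.
Circular speed v_c = √(μ/r) = 23370 m/s.
Escape speed v_esc = √(2μ/r) = √2 × v_c = 33050 m/s.
Δv = v_esc − v_c = 9681 m/s = 9.681 km/s.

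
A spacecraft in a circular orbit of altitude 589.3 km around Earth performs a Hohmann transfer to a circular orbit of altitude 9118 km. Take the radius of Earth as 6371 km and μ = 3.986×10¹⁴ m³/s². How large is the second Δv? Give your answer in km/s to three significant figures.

r₁ = 6371 + 589.3 = 6960.3 km = 6.9603×10⁶ m.
r₂ = 6371 + 9118 = 15489 km = 1.5489×10⁷ m.
Transfer ellipse a_t = (r₁ + r₂)/2 = 1.122×10⁷ m.
At r₁: circular v_c1 = √(μ/r₁) = 7568 m/s; transfer-perigee v_p = √[μ(2/r₁ − 1/a_t)] = 8890 m/s.
At r₂: circular v_c2 = √(μ/r₂) = 5073 m/s; transfer-apogee v_a = √[μ(2/r₂ − 1/a_t)] = 3995 m/s.
Δv₂ = v_c2 − v_a = 1078 m/s.
= 1.078 km/s.

Δv ≈ 1.08 km/s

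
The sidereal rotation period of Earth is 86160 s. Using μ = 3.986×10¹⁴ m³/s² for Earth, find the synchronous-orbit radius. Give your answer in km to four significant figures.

r_sync ≈ 42160 km

A synchronous orbit has period T, so by Kepler's third law a = (μT²/4π²)^(1/3).
μT²/4π² = 3.986×10¹⁴ × (8.616×10⁴)² / 39.48 = 7.495×10²² m³.
a = 4.216×10⁷ m = 42163 km.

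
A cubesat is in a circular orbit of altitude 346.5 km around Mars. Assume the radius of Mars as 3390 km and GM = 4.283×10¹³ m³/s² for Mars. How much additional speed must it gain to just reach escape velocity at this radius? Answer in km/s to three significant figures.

Δv ≈ 1.40 km/s

r = 3390 + 346.5 = 3736.5 km = 3.7365×10⁶ m.
Circular speed v_c = √(μ/r) = 3386 m/s.
Escape speed v_esc = √(2μ/r) = √2 × v_c = 4788 m/s.
Δv = v_esc − v_c = 1402 m/s = 1.402 km/s.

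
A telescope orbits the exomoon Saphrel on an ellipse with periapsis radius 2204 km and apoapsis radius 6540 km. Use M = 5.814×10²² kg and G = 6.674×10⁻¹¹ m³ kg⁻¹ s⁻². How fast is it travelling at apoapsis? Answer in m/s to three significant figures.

μ = GM = 6.674×10⁻¹¹ × 5.814×10²² = 3.880×10¹² m³/s².
Semi-major axis a = (r_p + r_a)/2 = 4372.0 km = 4.372×10⁶ m.
Vis-viva: v² = μ(2/r − 1/a) = 3.880×10¹² × (3.058×10⁻⁷ − 2.287×10⁻⁷) = 2.991×10⁵ m²/s².
v = 546.9 m/s.

v ≈ 547 m/s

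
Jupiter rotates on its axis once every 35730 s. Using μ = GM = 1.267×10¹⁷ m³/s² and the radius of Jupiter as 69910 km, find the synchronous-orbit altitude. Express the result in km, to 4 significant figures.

A synchronous orbit has period T, so by Kepler's third law a = (μT²/4π²)^(1/3).
μT²/4π² = 1.267×10¹⁷ × (3.573×10⁴)² / 39.48 = 4.097×10²⁴ m³.
a = 1.600×10⁸ m = 1.6002×10⁵ km.
Altitude h = a − R = 1.6002×10⁵ − 69910 = 90105 km.

h_sync ≈ 90110 km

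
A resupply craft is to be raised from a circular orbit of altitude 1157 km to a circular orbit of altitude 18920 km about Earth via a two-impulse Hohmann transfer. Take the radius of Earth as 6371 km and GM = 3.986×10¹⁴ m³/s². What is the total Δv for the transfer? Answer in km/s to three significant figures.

Δv_total ≈ 3.04 km/s

r₁ = 6371 + 1157 = 7528.0 km = 7.5280×10⁶ m.
r₂ = 6371 + 18920 = 25291 km = 2.5291×10⁷ m.
Transfer ellipse a_t = (r₁ + r₂)/2 = 1.641×10⁷ m.
At r₁: circular v_c1 = √(μ/r₁) = 7277 m/s; transfer-perigee v_p = √[μ(2/r₁ − 1/a_t)] = 9034 m/s.
Δv₁ = v_p − v_c1 = 1757 m/s.
At r₂: circular v_c2 = √(μ/r₂) = 3970 m/s; transfer-apogee v_a = √[μ(2/r₂ − 1/a_t)] = 2689 m/s.
Δv₂ = v_c2 − v_a = 1281 m/s.
Total Δv = Δv₁ + Δv₂ = 3038 m/s = 3.038 km/s.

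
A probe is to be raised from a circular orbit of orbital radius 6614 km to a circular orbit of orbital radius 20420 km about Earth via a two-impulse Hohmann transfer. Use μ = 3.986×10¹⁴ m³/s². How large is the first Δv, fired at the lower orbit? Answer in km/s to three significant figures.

Δv ≈ 1.78 km/s

r₁ = 6614 km = 6.614×10⁶ m.
r₂ = 20420 km = 2.042×10⁷ m.
Transfer ellipse a_t = (r₁ + r₂)/2 = 1.352×10⁷ m.
At r₁: circular v_c1 = √(μ/r₁) = 7763 m/s; transfer-perigee v_p = √[μ(2/r₁ − 1/a_t)] = 9542 m/s.
Δv₁ = v_p − v_c1 = 1779 m/s.
= 1.779 km/s.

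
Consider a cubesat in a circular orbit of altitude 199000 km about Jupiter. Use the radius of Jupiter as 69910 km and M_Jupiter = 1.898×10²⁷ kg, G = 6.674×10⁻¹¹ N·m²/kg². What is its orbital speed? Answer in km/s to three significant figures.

v ≈ 21.7 km/s

μ = GM = 6.674×10⁻¹¹ × 1.898×10²⁷ = 1.267×10¹⁷ m³/s².
r = 69910 + 199000 = 268910 km = 2.6891×10⁸ m.
For a circular orbit v = √(μ/r) = √(1.267×10¹⁷ / 2.689×10⁸) = √(4.711×10⁸) = 21700 m/s.
That is 21.70 km/s.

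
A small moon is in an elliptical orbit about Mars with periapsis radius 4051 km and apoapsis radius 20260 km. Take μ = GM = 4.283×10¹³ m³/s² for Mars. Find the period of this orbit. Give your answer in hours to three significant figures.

Semi-major axis a = (r_p + r_a)/2 = (4051.0 + 20260)/2 = 12156 km = 1.216×10⁷ m.
By Kepler's third law T = 2π√(a³/μ) = 2π × 6.476×10³ = 4.069×10⁴ s.
= 11.30 hours.

T ≈ 11.3 hours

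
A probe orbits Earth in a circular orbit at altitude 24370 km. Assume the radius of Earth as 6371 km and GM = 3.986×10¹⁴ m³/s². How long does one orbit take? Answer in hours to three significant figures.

T ≈ 14.9 hours

r = 6371 + 24370 = 30741 km = 3.0741×10⁷ m.
Kepler's third law: T = 2π√(r³/μ) = 2π√((3.074×10⁷)³ / 3.986×10¹⁴).
r³/μ = 7.288×10⁷ s², so T = 2π × 8.537×10³ = 5.364×10⁴ s.
Converting: 5.364×10⁴ s ÷ 3600 = 14.90 hours.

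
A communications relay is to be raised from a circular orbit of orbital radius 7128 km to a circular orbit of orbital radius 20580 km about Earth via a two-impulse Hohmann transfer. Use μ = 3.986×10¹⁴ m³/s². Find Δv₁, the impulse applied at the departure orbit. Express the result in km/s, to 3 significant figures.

r₁ = 7128 km = 7.128×10⁶ m.
r₂ = 20580 km = 2.058×10⁷ m.
Transfer ellipse a_t = (r₁ + r₂)/2 = 1.385×10⁷ m.
At r₁: circular v_c1 = √(μ/r₁) = 7478 m/s; transfer-perigee v_p = √[μ(2/r₁ − 1/a_t)] = 9114 m/s.
Δv₁ = v_p − v_c1 = 1636 m/s.
= 1.636 km/s.

Δv ≈ 1.64 km/s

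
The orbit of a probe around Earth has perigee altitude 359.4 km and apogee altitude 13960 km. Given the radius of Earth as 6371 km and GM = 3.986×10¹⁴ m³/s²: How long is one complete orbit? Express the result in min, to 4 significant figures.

r_p = 6371 + 359.4 = 6730.4 km = 6.7304×10⁶ m.
r_a = 6371 + 13960 = 20331 km = 2.0331×10⁷ m.
Semi-major axis a = (r_p + r_a)/2 = (6730.4 + 20331)/2 = 13531 km = 1.353×10⁷ m.
By Kepler's third law T = 2π√(a³/μ) = 2π × 2.493×10³ = 1.566×10⁴ s.
= 261.1 min.

T ≈ 261.1 min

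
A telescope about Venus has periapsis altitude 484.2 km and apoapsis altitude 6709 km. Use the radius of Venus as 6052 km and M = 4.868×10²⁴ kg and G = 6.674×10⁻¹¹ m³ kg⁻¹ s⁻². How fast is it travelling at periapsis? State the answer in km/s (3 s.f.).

μ = GM = 6.674×10⁻¹¹ × 4.868×10²⁴ = 3.249×10¹⁴ m³/s².
r_p = 6052 + 484.2 = 6536.2 km = 6.5362×10⁶ m.
r_a = 6052 + 6709 = 12761 km = 1.2761×10⁷ m.
Semi-major axis a = (r_p + r_a)/2 = 9648.6 km = 9.649×10⁶ m.
Vis-viva: v² = μ(2/r − 1/a) = 3.249×10¹⁴ × (3.060×10⁻⁷ − 1.036×10⁻⁷) = 6.574×10⁷ m²/s².
v = 8108 m/s = 8.108 km/s.

v ≈ 8.11 km/s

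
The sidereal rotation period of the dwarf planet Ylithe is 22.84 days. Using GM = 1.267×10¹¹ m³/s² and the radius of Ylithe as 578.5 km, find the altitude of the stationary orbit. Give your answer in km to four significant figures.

h_sync ≈ 22630 km

T = 22.84 days = 1.973×10⁶ s.
A synchronous orbit has period T, so by Kepler's third law a = (μT²/4π²)^(1/3).
μT²/4π² = 1.267×10¹¹ × (1.973×10⁶)² / 39.48 = 1.250×10²² m³.
a = 2.321×10⁷ m = 23207 km.
Altitude h = a − R = 23207 − 578.5 = 22628 km.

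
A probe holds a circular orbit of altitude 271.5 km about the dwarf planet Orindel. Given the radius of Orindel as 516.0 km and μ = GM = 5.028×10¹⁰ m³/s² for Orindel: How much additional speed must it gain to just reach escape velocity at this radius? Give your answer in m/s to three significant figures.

r = 516.0 + 271.5 = 787.50 km = 7.8750×10⁵ m.
Circular speed v_c = √(μ/r) = 252.7 m/s.
Escape speed v_esc = √(2μ/r) = √2 × v_c = 357.3 m/s.
Δv = v_esc − v_c = 104.7 m/s.

Δv ≈ 105 m/s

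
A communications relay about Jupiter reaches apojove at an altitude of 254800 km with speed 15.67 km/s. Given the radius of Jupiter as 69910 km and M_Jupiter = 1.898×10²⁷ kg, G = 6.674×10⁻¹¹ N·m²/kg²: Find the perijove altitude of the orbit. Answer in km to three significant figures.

μ = GM = 6.674×10⁻¹¹ × 1.898×10²⁷ = 1.267×10¹⁷ m³/s².
r_a = 69910 + 254800 = 3.2471×10⁵ km = 3.247×10⁸ m.
Specific energy ε = v²/2 − μ/r = -2.673×10⁸ J/kg, so a = −μ/(2ε) = 2.369×10⁸ m.
The apsides satisfy r_p + r_a = 2a, so the perijove radius is 2a − r_a = 1.491×10⁸ m = 1.4912×10⁵ km.
Perijove altitude = 1.4912×10⁵ − 69910 = 79214 km.

perijove altitude ≈ 79200 km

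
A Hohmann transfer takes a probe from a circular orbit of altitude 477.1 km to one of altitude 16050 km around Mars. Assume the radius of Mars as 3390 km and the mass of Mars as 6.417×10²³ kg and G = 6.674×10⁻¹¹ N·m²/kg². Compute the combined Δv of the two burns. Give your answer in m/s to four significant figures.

Δv_total ≈ 1600 m/s

μ = GM = 6.674×10⁻¹¹ × 6.417×10²³ = 4.283×10¹³ m³/s².
r₁ = 3390 + 477.1 = 3867.1 km = 3.8671×10⁶ m.
r₂ = 3390 + 16050 = 19440 km = 1.9440×10⁷ m.
Transfer ellipse a_t = (r₁ + r₂)/2 = 1.165×10⁷ m.
At r₁: circular v_c1 = √(μ/r₁) = 3328 m/s; transfer-periapsis v_p = √[μ(2/r₁ − 1/a_t)] = 4298 m/s.
Δv₁ = v_p − v_c1 = 970.3 m/s.
At r₂: circular v_c2 = √(μ/r₂) = 1484 m/s; transfer-apoapsis v_a = √[μ(2/r₂ − 1/a_t)] = 855.0 m/s.
Δv₂ = v_c2 − v_a = 629.2 m/s.
Total Δv = Δv₁ + Δv₂ = 1600 m/s.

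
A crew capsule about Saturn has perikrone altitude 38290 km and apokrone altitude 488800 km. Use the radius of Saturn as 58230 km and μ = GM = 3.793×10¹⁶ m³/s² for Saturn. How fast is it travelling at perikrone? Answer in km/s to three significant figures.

v ≈ 25.8 km/s

r_p = 58230 + 38290 = 96520 km = 9.6520×10⁷ m.
r_a = 58230 + 488800 = 547030 km = 5.4703×10⁸ m.
Semi-major axis a = (r_p + r_a)/2 = 3.2178×10⁵ km = 3.218×10⁸ m.
Vis-viva: v² = μ(2/r − 1/a) = 3.793×10¹⁶ × (2.072×10⁻⁸ − 3.108×10⁻⁹) = 6.681×10⁸ m²/s².
v = 25850 m/s = 25.85 km/s.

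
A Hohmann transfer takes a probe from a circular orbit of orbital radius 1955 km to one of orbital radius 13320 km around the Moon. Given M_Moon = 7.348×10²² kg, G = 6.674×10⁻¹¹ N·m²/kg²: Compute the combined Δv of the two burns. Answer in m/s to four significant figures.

Δv_total ≈ 807.6 m/s

μ = GM = 6.674×10⁻¹¹ × 7.348×10²² = 4.904×10¹² m³/s².
r₁ = 1955 km = 1.955×10⁶ m.
r₂ = 13320 km = 1.332×10⁷ m.
Transfer ellipse a_t = (r₁ + r₂)/2 = 7.638×10⁶ m.
At r₁: circular v_c1 = √(μ/r₁) = 1584 m/s; transfer-perilune v_p = √[μ(2/r₁ − 1/a_t)] = 2092 m/s.
Δv₁ = v_p − v_c1 = 507.8 m/s.
At r₂: circular v_c2 = √(μ/r₂) = 606.8 m/s; transfer-apolune v_a = √[μ(2/r₂ − 1/a_t)] = 307.0 m/s.
Δv₂ = v_c2 − v_a = 299.8 m/s.
Total Δv = Δv₁ + Δv₂ = 807.6 m/s.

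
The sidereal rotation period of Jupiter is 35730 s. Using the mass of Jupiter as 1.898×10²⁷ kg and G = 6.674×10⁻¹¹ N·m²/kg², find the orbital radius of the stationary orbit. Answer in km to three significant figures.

r_sync ≈ 1.60×10⁵ km

μ = GM = 6.674×10⁻¹¹ × 1.898×10²⁷ = 1.267×10¹⁷ m³/s².
A synchronous orbit has period T, so by Kepler's third law a = (μT²/4π²)^(1/3).
μT²/4π² = 1.267×10¹⁷ × (3.573×10⁴)² / 39.48 = 4.096×10²⁴ m³.
a = 1.600×10⁸ m = 1.6000×10⁵ km.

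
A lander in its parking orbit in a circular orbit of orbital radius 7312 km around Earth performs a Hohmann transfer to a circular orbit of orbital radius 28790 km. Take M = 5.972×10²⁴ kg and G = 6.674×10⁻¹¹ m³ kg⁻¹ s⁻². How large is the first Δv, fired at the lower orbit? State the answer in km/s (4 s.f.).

Δv ≈ 1.941 km/s

μ = GM = 6.674×10⁻¹¹ × 5.972×10²⁴ = 3.986×10¹⁴ m³/s².
r₁ = 7312 km = 7.312×10⁶ m.
r₂ = 28790 km = 2.879×10⁷ m.
Transfer ellipse a_t = (r₁ + r₂)/2 = 1.805×10⁷ m.
At r₁: circular v_c1 = √(μ/r₁) = 7383 m/s; transfer-perigee v_p = √[μ(2/r₁ − 1/a_t)] = 9324 m/s.
Δv₁ = v_p − v_c1 = 1941 m/s.
= 1.941 km/s.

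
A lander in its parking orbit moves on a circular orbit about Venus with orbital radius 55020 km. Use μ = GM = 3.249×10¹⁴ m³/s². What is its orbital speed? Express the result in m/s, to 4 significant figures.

v ≈ 2430 m/s

r = 55020 km = 5.502×10⁷ m.
For a circular orbit v = √(μ/r) = √(3.249×10¹⁴ / 5.502×10⁷) = √(5.905×10⁶) = 2430 m/s.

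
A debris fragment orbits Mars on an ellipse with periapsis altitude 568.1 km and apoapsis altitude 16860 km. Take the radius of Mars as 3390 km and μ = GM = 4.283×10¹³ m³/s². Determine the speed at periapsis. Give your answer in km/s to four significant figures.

r_p = 3390 + 568.1 = 3958.1 km = 3.9581×10⁶ m.
r_a = 3390 + 16860 = 20250 km = 2.0250×10⁷ m.
Semi-major axis a = (r_p + r_a)/2 = 12104 km = 1.210×10⁷ m.
Vis-viva: v² = μ(2/r − 1/a) = 4.283×10¹³ × (5.053×10⁻⁷ − 8.262×10⁻⁸) = 1.810×10⁷ m²/s².
v = 4255 m/s = 4.255 km/s.

v ≈ 4.255 km/s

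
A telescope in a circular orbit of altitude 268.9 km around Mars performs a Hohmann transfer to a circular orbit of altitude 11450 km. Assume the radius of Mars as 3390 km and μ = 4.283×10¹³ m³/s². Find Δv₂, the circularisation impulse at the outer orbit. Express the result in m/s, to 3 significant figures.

r₁ = 3390 + 268.9 = 3658.9 km = 3.6589×10⁶ m.
r₂ = 3390 + 11450 = 14840 km = 1.4840×10⁷ m.
Transfer ellipse a_t = (r₁ + r₂)/2 = 9.249×10⁶ m.
At r₁: circular v_c1 = √(μ/r₁) = 3421 m/s; transfer-periapsis v_p = √[μ(2/r₁ − 1/a_t)] = 4334 m/s.
At r₂: circular v_c2 = √(μ/r₂) = 1699 m/s; transfer-apoapsis v_a = √[μ(2/r₂ − 1/a_t)] = 1068 m/s.
Δv₂ = v_c2 − v_a = 630.4 m/s.

Δv ≈ 630 m/s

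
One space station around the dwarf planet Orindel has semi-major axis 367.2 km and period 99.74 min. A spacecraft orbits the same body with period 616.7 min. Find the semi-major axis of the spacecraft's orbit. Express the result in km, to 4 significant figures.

a₂ ≈ 1237 km

Kepler's third law: a³ ∝ T², so a₂ = a₁ (T₂/T₁)^(2/3).
T₂/T₁ = 6.183, (T₂/T₁)^(2/3) = 3.369.
a₂ = 367.2 × 3.369 = 1237 km.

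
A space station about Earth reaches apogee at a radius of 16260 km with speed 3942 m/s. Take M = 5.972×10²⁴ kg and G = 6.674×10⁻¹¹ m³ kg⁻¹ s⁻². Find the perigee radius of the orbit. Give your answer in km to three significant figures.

perigee radius ≈ 7550 km

μ = GM = 6.674×10⁻¹¹ × 5.972×10²⁴ = 3.986×10¹⁴ m³/s².
r_a = 1.626×10⁷ m.
Specific energy ε = v²/2 − μ/r = -1.674×10⁷ J/kg, so a = −μ/(2ε) = 1.190×10⁷ m.
The apsides satisfy r_p + r_a = 2a, so the perigee radius is 2a − r_a = 7.546×10⁶ m = 7545.7 km.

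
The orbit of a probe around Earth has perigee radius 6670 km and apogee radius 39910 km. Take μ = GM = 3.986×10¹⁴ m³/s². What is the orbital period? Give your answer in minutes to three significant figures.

T ≈ 590 minutes

Semi-major axis a = (r_p + r_a)/2 = (6670.0 + 39910)/2 = 23290 km = 2.329×10⁷ m.
By Kepler's third law T = 2π√(a³/μ) = 2π × 5.630×10³ = 3.537×10⁴ s.
= 589.5 minutes.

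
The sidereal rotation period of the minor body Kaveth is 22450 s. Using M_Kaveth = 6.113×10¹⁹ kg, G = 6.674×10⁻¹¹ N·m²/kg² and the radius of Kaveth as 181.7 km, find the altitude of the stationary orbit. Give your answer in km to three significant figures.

h_sync ≈ 192 km

μ = GM = 6.674×10⁻¹¹ × 6.113×10¹⁹ = 4.080×10⁹ m³/s².
A synchronous orbit has period T, so by Kepler's third law a = (μT²/4π²)^(1/3).
μT²/4π² = 4.080×10⁹ × (2.245×10⁴)² / 39.48 = 5.209×10¹⁶ m³.
a = 3.735×10⁵ m = 373.45 km.
Altitude h = a − R = 373.45 − 181.7 = 191.75 km.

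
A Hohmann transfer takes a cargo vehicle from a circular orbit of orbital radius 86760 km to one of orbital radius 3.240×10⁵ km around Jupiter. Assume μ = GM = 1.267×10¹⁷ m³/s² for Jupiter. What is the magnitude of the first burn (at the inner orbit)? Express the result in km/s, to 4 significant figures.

r₁ = 86760 km = 8.676×10⁷ m.
r₂ = 3.240×10⁵ km = 3.240×10⁸ m.
Transfer ellipse a_t = (r₁ + r₂)/2 = 2.054×10⁸ m.
At r₁: circular v_c1 = √(μ/r₁) = 38210 m/s; transfer-perijove v_p = √[μ(2/r₁ − 1/a_t)] = 48000 m/s.
Δv₁ = v_p − v_c1 = 9783 m/s.
= 9.783 km/s.

Δv ≈ 9.783 km/s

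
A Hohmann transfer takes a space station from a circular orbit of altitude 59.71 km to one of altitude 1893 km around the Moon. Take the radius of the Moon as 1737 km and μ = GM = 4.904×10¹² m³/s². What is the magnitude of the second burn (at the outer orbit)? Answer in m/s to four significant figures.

Δv ≈ 216.5 m/s

r₁ = 1737 + 59.71 = 1796.7 km = 1.7967×10⁶ m.
r₂ = 1737 + 1893 = 3630.0 km = 3.6300×10⁶ m.
Transfer ellipse a_t = (r₁ + r₂)/2 = 2.713×10⁶ m.
At r₁: circular v_c1 = √(μ/r₁) = 1652 m/s; transfer-perilune v_p = √[μ(2/r₁ − 1/a_t)] = 1911 m/s.
At r₂: circular v_c2 = √(μ/r₂) = 1162 m/s; transfer-apolune v_a = √[μ(2/r₂ − 1/a_t)] = 945.8 m/s.
Δv₂ = v_c2 − v_a = 216.5 m/s.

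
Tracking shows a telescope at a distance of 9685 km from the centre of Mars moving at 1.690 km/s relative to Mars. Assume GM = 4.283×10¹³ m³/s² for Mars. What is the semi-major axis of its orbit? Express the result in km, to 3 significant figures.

r = 9.685×10⁶ m.
Vis-viva rearranged: 1/a = 2/r − v²/μ = 2.065×10⁻⁷ − 6.668×10⁻⁸ = 1.398×10⁻⁷ m⁻¹.
a = 7.152×10⁶ m = 7152.0 km.

a ≈ 7150 km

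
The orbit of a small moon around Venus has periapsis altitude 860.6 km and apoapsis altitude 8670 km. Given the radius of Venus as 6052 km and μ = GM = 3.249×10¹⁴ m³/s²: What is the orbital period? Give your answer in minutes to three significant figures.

r_p = 6052 + 860.6 = 6912.6 km = 6.9126×10⁶ m.
r_a = 6052 + 8670 = 14722 km = 1.4722×10⁷ m.
Semi-major axis a = (r_p + r_a)/2 = (6912.6 + 14722)/2 = 10817 km = 1.082×10⁷ m.
By Kepler's third law T = 2π√(a³/μ) = 2π × 1.974×10³ = 1.240×10⁴ s.
= 206.7 minutes.

T ≈ 207 minutes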